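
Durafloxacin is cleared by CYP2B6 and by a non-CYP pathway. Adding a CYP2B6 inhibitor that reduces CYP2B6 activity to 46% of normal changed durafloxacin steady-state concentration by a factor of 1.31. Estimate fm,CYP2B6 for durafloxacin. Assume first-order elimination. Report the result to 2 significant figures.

Write x for the fraction cleared via CYP2B6. The observed steady-state concentration change means clearance fell to 1/1.31 = 0.7634 of baseline.
Only the CYP2B6 route changed, so 0.7634 = x·0.46 + (1 − x), giving x = 0.44.

0.44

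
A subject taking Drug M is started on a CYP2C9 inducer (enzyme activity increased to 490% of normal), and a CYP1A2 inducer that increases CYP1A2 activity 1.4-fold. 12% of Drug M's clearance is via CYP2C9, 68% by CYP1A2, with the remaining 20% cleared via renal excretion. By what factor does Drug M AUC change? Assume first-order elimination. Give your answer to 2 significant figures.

0.57

CYP2C9: 0.12 × 4.9 = 0.588
CYP1A2: 0.68 × 1.4 = 0.952
Other: 0.2 (unchanged)
Relative clearance = 0.588 + 0.952 + 0.2 = 1.74.
Because AUC varies inversely with clearance, the combined effect is 1 / 1.74 = 0.57.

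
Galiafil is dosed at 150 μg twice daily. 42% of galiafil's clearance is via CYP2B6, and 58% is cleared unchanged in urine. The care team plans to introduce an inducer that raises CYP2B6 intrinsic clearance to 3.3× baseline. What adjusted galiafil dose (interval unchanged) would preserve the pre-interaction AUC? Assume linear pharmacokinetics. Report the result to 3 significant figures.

The CYP2B6 pathway (42% of clearance) increases to 3.3× activity: 0.42 × 3.3 = 1.386.
The remaining 58% of clearance is unaffected.
Relative clearance = 1.386 + 0.58 = 1.966.
Exposure is unchanged when dose changes in proportion to clearance. New dose = 150 μg × 1.966 = 295 μg.

295 μg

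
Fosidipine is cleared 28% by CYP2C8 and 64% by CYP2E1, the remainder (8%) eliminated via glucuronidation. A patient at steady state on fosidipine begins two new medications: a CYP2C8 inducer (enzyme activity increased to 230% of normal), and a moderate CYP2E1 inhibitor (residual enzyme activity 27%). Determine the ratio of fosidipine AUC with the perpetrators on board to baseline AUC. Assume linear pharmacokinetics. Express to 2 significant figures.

1.1

The CYP2C8 pathway (28% of clearance) rises to 2.3× activity: 0.28 × 2.3 = 0.644.
The CYP2E1 pathway (64% of clearance) falls to 0.27× activity: 0.64 × 0.27 = 0.1728.
Non-CYP routes (8%) are unchanged.
Relative clearance = 0.644 + 0.1728 + 0.08 = 0.8968.
AUC ∝ 1/CL: fold-change = 1 / 0.8968 = 1.1.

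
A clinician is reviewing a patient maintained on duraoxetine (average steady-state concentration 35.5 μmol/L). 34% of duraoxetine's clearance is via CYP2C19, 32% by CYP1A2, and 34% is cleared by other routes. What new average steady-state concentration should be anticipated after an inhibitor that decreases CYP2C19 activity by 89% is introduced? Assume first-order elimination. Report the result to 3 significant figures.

CYP2C19: 0.34 × 0.11 = 0.0374
CYP1A2: 0.32 (unchanged)
Other: 0.34 (unchanged)
CL_new/CL_old = 0.0374 + 0.32 + 0.34 = 0.6974.
With dosing unchanged, average steady-state concentration scales as 1/CL: 35.5 / 0.6974 = 50.9 μmol/L.

50.9 μmol/L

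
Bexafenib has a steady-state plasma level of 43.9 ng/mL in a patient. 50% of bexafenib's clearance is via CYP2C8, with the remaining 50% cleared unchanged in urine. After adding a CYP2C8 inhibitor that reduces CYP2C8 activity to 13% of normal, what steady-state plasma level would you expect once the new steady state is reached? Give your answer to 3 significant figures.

77.7 ng/mL

The CYP2C8 pathway (50% of clearance) falls to 0.13× activity: 0.5 × 0.13 = 0.065.
Non-CYP routes (50%) are unchanged.
New clearance relative to baseline: 0.065 + 0.5 = 0.565.
New steady-state plasma level = baseline ÷ relative clearance = 43.9 / 0.565 = 77.7 ng/mL.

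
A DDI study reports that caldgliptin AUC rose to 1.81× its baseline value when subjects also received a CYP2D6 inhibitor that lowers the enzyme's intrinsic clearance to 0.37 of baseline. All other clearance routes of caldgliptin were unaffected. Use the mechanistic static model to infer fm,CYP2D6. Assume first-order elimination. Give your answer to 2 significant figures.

0.71

CL'/CL = 1 / 1.81 = 0.5525
0.37·fm + (1 − fm) = 0.5525
fm = (0.5525 − 1) / (0.37 − 1) = 0.71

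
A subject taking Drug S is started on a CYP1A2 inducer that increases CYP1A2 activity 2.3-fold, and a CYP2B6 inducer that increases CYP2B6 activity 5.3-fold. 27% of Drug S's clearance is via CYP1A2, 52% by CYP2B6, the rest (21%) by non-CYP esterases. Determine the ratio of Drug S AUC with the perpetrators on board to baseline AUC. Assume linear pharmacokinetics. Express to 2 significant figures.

CYP1A2: 0.27 × 2.3 = 0.621
CYP2B6: 0.52 × 5.3 = 2.756
Other: 0.21 (unchanged)
CL_new/CL_old = 0.621 + 2.756 + 0.21 = 3.587.
Net AUC ratio = 1 / 3.587 = 0.28.

0.28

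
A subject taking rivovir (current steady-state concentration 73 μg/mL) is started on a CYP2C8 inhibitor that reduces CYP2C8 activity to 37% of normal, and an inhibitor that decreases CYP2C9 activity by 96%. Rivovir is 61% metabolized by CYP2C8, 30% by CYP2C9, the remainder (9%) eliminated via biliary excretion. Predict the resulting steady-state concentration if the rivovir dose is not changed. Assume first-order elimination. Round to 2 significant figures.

2.2 × 10² μg/mL

The CYP2C8 pathway (61% of clearance) is reduced to 0.37× activity: 0.61 × 0.37 = 0.2257.
The CYP2C9 pathway (30% of clearance) drops to 0.04× activity: 0.3 × 0.04 = 0.012.
The remaining 9% of clearance is unaffected.
New clearance relative to baseline: 0.2257 + 0.012 + 0.09 = 0.3277.
Dividing the baseline by the relative clearance: 73 / 0.3277 = 2.2 × 10² μg/mL.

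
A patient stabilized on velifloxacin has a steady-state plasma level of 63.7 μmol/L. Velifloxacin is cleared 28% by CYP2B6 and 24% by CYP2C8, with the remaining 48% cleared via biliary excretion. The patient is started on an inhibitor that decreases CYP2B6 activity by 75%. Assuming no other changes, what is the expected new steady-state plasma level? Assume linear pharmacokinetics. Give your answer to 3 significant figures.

CYP2B6: 0.28 × 0.25 = 0.07
CYP2C8: 0.24 (unchanged)
Other: 0.48 (unchanged)
New clearance relative to baseline: 0.07 + 0.24 + 0.48 = 0.79.
New steady-state plasma level = baseline ÷ relative clearance = 63.7 / 0.79 = 80.6 μmol/L.

80.6 μmol/L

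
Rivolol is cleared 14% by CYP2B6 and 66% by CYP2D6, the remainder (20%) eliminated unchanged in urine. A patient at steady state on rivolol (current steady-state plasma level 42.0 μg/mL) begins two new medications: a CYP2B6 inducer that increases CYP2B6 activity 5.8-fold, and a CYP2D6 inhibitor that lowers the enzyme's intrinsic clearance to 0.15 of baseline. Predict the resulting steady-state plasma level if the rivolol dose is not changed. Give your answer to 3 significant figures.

37.8 μg/mL

The CYP2B6 pathway (14% of clearance) is boosted to 5.8× activity: 0.14 × 5.8 = 0.812.
The CYP2D6 pathway (66% of clearance) drops to 0.15× activity: 0.66 × 0.15 = 0.099.
The remaining 20% of clearance is unaffected.
Relative clearance = 0.812 + 0.099 + 0.2 = 1.111.
Dividing the baseline by the relative clearance: 42.0 / 1.111 = 37.8 μg/mL.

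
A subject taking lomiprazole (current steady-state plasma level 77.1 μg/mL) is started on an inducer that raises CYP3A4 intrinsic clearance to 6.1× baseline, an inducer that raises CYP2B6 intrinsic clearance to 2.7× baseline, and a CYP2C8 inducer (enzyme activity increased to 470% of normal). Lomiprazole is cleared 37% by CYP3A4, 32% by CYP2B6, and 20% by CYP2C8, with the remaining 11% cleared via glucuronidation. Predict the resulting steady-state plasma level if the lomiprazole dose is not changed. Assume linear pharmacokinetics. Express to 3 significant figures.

18.5 μg/mL

The CYP3A4 pathway (37% of clearance) increases to 6.1× activity: 0.37 × 6.1 = 2.257.
The CYP2B6 pathway (32% of clearance) rises to 2.7× activity: 0.32 × 2.7 = 0.864.
The CYP2C8 pathway (20% of clearance) is boosted to 4.7× activity: 0.2 × 4.7 = 0.94.
Non-CYP routes (11%) are unchanged.
Relative clearance = 2.257 + 0.864 + 0.94 + 0.11 = 4.171.
Steady-state plasma level ∝ 1/CL: new value = 77.1 / 4.171 = 18.5 μg/mL.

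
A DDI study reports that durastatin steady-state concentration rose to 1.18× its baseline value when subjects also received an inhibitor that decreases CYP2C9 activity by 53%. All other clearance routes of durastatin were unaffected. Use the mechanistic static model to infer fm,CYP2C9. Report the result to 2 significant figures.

0.29

Let x = fm,CYP2C9. Because steady-state concentration ∝ 1/CL, relative clearance fell to 1/1.18 = 0.8475.
Only the CYP2C9 route changed, so 0.8475 = x·0.47 + (1 − x), giving x = 0.29.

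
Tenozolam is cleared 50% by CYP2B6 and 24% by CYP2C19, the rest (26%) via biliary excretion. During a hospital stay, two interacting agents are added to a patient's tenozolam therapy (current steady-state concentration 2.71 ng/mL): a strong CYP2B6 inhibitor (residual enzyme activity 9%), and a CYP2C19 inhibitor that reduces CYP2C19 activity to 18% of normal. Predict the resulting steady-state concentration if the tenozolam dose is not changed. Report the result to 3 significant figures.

7.78 ng/mL

CYP2B6: 0.5 × 0.09 = 0.045
CYP2C19: 0.24 × 0.18 = 0.0432
Other: 0.26 (unchanged)
New clearance relative to baseline: 0.045 + 0.0432 + 0.26 = 0.3482.
New steady-state concentration = 2.71 / 0.3482 = 7.78 ng/mL (concentration scales inversely with clearance).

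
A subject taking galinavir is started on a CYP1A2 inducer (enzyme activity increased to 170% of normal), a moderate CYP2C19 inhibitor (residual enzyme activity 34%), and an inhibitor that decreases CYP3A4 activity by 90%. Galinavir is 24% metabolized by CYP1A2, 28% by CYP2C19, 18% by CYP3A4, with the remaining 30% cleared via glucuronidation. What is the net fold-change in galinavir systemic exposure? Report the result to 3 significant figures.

1.22

The CYP1A2 pathway (24% of clearance) increases to 1.7× activity: 0.24 × 1.7 = 0.408.
The CYP2C19 pathway (28% of clearance) drops to 0.34× activity: 0.28 × 0.34 = 0.0952.
The CYP3A4 pathway (18% of clearance) drops to 0.1× activity: 0.18 × 0.1 = 0.018.
The remaining 30% of clearance is unaffected.
Relative clearance = 0.408 + 0.0952 + 0.018 + 0.3 = 0.8212.
Net systemic exposure ratio = 1 / 0.8212 = 1.22.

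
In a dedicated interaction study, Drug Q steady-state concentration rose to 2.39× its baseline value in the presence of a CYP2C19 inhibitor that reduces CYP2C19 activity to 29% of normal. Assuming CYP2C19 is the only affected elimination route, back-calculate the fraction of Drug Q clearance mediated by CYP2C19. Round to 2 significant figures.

0.82

Let x = fm,CYP2C19. Because steady-state concentration ∝ 1/CL, relative clearance fell to 1/2.39 = 0.4184.
Setting x·0.29 + (1 − x) = 0.4184 and solving: x = (0.4184 − 1)/(0.29 − 1) = 0.82.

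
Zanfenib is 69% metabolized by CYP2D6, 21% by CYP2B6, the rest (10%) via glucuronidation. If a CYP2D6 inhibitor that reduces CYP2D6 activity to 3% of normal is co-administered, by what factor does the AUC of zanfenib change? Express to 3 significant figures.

CYP2D6: 0.69 × 0.03 = 0.0207
CYP2B6: 0.21 (unchanged)
Other: 0.1 (unchanged)
Relative clearance = 0.0207 + 0.21 + 0.1 = 0.3307.
AUC is inversely proportional to clearance, so the fold-change is 1 / 0.3307 = 3.02.

3.02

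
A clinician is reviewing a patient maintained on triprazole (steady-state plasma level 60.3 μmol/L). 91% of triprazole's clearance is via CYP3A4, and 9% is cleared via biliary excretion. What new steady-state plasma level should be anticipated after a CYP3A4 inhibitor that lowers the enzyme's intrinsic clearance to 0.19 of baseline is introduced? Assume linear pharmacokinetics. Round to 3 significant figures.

The CYP3A4 pathway (91% of clearance) is reduced to 0.19× activity: 0.91 × 0.19 = 0.1729.
The remaining 9% of clearance is unaffected.
CL_new/CL_old = 0.1729 + 0.09 = 0.2629.
New steady-state plasma level = baseline ÷ relative clearance = 60.3 / 0.2629 = 229 μmol/L.

229 μmol/L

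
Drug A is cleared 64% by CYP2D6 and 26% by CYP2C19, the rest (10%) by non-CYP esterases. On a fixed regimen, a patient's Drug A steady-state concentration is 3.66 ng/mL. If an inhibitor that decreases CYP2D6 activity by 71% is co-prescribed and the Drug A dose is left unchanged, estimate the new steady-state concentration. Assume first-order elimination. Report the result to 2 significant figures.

6.7 ng/mL

CYP2D6: 0.64 × 0.29 = 0.1856
CYP2C19: 0.26 (unchanged)
Other: 0.1 (unchanged)
Relative clearance = 0.1856 + 0.26 + 0.1 = 0.5456.
Steady-state concentration ∝ 1/CL, so new value = 3.66 / 0.5456 = 6.7 ng/mL.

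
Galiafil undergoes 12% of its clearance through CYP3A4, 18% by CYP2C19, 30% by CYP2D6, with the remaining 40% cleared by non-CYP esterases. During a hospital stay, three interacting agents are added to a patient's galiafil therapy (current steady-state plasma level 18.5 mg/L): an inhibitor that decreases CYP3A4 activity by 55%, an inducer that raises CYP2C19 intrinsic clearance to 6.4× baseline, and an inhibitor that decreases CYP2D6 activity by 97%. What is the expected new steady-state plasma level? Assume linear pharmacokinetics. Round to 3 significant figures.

11.5 mg/L

The CYP3A4 pathway (12% of clearance) falls to 0.45× activity: 0.12 × 0.45 = 0.054.
The CYP2C19 pathway (18% of clearance) increases to 6.4× activity: 0.18 × 6.4 = 1.152.
The CYP2D6 pathway (30% of clearance) falls to 0.03× activity: 0.3 × 0.03 = 0.009.
The remaining 40% of clearance is unaffected.
New clearance relative to baseline: 0.054 + 1.152 + 0.009 + 0.4 = 1.615.
Dividing the baseline by the relative clearance: 18.5 / 1.615 = 11.5 mg/L.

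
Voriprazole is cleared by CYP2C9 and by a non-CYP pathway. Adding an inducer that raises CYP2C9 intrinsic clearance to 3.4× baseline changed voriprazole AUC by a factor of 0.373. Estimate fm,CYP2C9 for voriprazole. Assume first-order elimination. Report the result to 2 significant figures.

Let fm be the CYP2C9 fraction. New clearance relative to baseline = fm × 3.4 + (1 − fm).
AUC ratio = 1 / (new CL fraction), so new CL fraction = 1 / 0.373 = 2.681.
fm × 3.4 + 1 − fm = 2.681  ⇒  fm × (3.4 − 1) = 1.681  ⇒  fm = 0.70.

0.70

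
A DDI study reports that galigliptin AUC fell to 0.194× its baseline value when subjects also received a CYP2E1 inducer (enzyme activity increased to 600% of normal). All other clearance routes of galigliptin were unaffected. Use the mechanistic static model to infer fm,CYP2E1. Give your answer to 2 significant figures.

0.83

Let x = fm,CYP2E1. Because AUC ∝ 1/CL, relative clearance rose to 1/0.194 = 5.155.
Only the CYP2E1 route changed, so 5.155 = x·6 + (1 − x), giving x = 0.83.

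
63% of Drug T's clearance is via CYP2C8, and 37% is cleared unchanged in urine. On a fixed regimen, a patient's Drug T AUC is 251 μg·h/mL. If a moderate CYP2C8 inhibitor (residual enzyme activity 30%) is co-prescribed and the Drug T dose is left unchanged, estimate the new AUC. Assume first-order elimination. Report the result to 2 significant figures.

4.5 × 10² μg·h/mL

The CYP2C8 pathway (63% of clearance) drops to 0.3× activity: 0.63 × 0.3 = 0.189.
Non-CYP routes (37%) are unchanged.
Relative clearance = 0.189 + 0.37 = 0.559.
New AUC = baseline ÷ relative clearance = 251 / 0.559 = 4.5 × 10² μg·h/mL.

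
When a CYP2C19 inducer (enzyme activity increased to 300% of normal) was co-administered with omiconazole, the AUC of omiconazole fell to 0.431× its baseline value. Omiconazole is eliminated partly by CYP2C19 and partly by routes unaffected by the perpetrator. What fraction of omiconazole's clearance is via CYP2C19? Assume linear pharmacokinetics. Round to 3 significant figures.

Let x = fm,CYP2C19. Because AUC ∝ 1/CL, relative clearance rose to 1/0.431 = 2.32.
Only the CYP2C19 route changed, so 2.32 = x·3 + (1 − x), giving x = 0.660.

0.660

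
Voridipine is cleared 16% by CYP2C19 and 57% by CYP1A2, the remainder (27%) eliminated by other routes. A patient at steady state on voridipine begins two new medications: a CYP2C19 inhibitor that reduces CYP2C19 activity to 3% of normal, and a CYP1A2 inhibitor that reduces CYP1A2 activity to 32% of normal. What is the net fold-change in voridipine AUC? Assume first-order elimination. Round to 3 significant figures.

2.19

The CYP2C19 pathway (16% of clearance) drops to 0.03× activity: 0.16 × 0.03 = 0.0048.
The CYP1A2 pathway (57% of clearance) drops to 0.32× activity: 0.57 × 0.32 = 0.1824.
Non-CYP routes (27%) are unchanged.
New clearance relative to baseline: 0.0048 + 0.1824 + 0.27 = 0.4572.
Because AUC varies inversely with clearance, the combined effect is 1 / 0.4572 = 2.19.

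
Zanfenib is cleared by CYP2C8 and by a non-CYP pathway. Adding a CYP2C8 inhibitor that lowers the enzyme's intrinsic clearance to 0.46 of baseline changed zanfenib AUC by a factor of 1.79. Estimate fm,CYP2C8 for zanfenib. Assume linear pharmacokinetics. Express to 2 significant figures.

0.82

Write x for the fraction cleared via CYP2C8. The observed AUC change means clearance fell to 1/1.79 = 0.5587 of baseline.
Only the CYP2C8 route changed, so 0.5587 = x·0.46 + (1 − x), giving x = 0.82.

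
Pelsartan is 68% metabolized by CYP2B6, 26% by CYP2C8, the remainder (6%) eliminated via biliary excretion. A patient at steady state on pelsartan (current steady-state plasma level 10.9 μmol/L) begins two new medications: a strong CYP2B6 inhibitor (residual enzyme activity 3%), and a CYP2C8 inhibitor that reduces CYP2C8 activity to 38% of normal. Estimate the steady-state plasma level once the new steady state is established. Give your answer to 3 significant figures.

CYP2B6: 0.68 × 0.03 = 0.0204
CYP2C8: 0.26 × 0.38 = 0.0988
Other: 0.06 (unchanged)
Relative clearance = 0.0204 + 0.0988 + 0.06 = 0.1792.
Steady-state plasma level ∝ 1/CL: new value = 10.9 / 0.1792 = 60.8 μmol/L.

60.8 μmol/L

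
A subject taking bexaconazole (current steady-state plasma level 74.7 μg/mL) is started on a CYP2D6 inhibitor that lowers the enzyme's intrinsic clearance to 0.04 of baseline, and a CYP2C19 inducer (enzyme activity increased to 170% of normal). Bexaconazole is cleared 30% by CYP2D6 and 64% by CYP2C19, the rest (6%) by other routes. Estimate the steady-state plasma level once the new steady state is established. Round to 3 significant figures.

64.4 μg/mL

CYP2D6: 0.3 × 0.04 = 0.012
CYP2C19: 0.64 × 1.7 = 1.088
Other: 0.06 (unchanged)
New clearance relative to baseline: 0.012 + 1.088 + 0.06 = 1.16.
Steady-state plasma level ∝ 1/CL: new value = 74.7 / 1.16 = 64.4 μg/mL.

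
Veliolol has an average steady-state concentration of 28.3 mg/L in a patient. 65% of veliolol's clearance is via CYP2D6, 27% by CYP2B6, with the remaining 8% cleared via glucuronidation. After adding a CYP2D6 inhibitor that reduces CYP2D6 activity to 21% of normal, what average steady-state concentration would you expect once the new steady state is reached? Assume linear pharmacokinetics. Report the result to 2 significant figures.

CYP2D6: 0.65 × 0.21 = 0.1365
CYP2B6: 0.27 (unchanged)
Other: 0.08 (unchanged)
New clearance relative to baseline: 0.1365 + 0.27 + 0.08 = 0.4865.
New average steady-state concentration = baseline ÷ relative clearance = 28.3 / 0.4865 = 58 mg/L.

58 mg/L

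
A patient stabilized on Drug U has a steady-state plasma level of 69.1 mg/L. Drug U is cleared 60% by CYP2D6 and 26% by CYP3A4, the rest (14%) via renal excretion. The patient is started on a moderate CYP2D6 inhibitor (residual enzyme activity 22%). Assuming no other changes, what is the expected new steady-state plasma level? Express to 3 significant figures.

The CYP2D6 pathway (60% of clearance) is reduced to 0.22× activity: 0.6 × 0.22 = 0.132.
CYP3A4 (26%) and the residual 14% are unaffected.
New clearance relative to baseline: 0.132 + 0.26 + 0.14 = 0.532.
Steady-state plasma level ∝ 1/CL, so new value = 69.1 / 0.532 = 130 mg/L.

130 mg/L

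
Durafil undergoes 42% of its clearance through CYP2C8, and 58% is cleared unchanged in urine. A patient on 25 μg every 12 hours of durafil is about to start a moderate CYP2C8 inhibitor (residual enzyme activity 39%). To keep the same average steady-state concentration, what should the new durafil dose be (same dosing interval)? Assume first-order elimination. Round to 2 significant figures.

The CYP2C8 pathway (42% of clearance) is reduced to 0.39× activity: 0.42 × 0.39 = 0.1638.
The remaining 58% of clearance is unaffected.
CL_new/CL_old = 0.1638 + 0.58 = 0.7438.
To maintain the same steady-state level, dose must scale with clearance: new dose = 25 × 0.7438 = 19 μg.

19 μg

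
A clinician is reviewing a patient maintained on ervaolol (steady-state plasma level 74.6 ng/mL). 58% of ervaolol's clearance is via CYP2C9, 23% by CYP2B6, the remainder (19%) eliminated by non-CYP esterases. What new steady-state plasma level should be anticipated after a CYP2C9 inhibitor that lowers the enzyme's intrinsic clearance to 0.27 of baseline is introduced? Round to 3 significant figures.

The CYP2C9 pathway (58% of clearance) falls to 0.27× activity: 0.58 × 0.27 = 0.1566.
CYP2B6 (23%) and the residual 19% are unaffected.
New clearance relative to baseline: 0.1566 + 0.23 + 0.19 = 0.5766.
With dosing unchanged, steady-state plasma level scales as 1/CL: 74.6 / 0.5766 = 129 ng/mL.

129 ng/mL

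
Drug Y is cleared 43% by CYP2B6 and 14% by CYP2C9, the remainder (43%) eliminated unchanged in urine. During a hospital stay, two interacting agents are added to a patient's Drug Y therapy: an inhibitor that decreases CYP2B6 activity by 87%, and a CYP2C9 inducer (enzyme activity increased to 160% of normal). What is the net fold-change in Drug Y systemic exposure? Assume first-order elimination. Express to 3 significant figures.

The CYP2B6 pathway (43% of clearance) is reduced to 0.13× activity: 0.43 × 0.13 = 0.0559.
The CYP2C9 pathway (14% of clearance) is boosted to 1.6× activity: 0.14 × 1.6 = 0.224.
The remaining 43% of clearance is unaffected.
New clearance relative to baseline: 0.0559 + 0.224 + 0.43 = 0.7099.
Because systemic exposure varies inversely with clearance, the combined effect is 1 / 0.7099 = 1.41.

1.41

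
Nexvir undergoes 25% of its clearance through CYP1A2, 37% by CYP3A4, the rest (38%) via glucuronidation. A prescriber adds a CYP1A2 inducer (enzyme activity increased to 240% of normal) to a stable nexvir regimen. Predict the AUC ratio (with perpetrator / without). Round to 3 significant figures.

CYP1A2: 0.25 × 2.4 = 0.6
CYP3A4: 0.37 (unchanged)
Other: 0.38 (unchanged)
CL_new/CL_old = 0.6 + 0.37 + 0.38 = 1.35.
AUC is inversely proportional to clearance, so the fold-change is 1 / 1.35 = 0.741.

0.741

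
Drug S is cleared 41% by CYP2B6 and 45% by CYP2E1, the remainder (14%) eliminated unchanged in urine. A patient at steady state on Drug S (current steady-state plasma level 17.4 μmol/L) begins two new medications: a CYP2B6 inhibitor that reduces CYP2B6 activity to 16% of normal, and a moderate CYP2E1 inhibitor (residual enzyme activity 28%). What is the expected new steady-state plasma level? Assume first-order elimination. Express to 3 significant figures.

CYP2B6: 0.41 × 0.16 = 0.0656
CYP2E1: 0.45 × 0.28 = 0.126
Other: 0.14 (unchanged)
Relative clearance = 0.0656 + 0.126 + 0.14 = 0.3316.
New steady-state plasma level = 17.4 / 0.3316 = 52.5 μmol/L (concentration scales inversely with clearance).

52.5 μmol/L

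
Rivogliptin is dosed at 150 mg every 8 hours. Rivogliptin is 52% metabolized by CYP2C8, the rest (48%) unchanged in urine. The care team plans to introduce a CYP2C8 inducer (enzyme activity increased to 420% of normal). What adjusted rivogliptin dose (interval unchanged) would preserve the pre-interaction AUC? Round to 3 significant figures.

The CYP2C8 pathway (52% of clearance) increases to 4.2× activity: 0.52 × 4.2 = 2.184.
The remaining 48% of clearance is unaffected.
Relative clearance = 2.184 + 0.48 = 2.664.
Css,avg = (dose rate)/CL, so holding Css fixed requires dose ∝ CL: 150 × 2.664 = 400 mg.

400 mg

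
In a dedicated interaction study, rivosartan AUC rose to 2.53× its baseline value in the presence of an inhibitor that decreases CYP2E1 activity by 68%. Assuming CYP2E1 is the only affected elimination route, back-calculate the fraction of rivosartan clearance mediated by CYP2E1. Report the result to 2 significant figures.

0.89

CL'/CL = 1 / 2.53 = 0.3953
0.32·fm + (1 − fm) = 0.3953
fm = (0.3953 − 1) / (0.32 − 1) = 0.89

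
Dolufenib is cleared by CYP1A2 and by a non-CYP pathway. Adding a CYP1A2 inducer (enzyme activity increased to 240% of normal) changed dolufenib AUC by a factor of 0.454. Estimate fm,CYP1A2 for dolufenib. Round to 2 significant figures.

0.86

Write x for the fraction cleared via CYP1A2. The observed AUC change means clearance rose to 1/0.454 = 2.203 of baseline.
Setting x·2.4 + (1 − x) = 2.203 and solving: x = (2.203 − 1)/(2.4 − 1) = 0.86.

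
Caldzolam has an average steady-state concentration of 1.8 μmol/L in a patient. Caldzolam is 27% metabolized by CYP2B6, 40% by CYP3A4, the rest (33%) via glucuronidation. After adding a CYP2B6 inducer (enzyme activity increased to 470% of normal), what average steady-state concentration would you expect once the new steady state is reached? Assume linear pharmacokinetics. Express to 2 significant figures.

CYP2B6: 0.27 × 4.7 = 1.269
CYP3A4: 0.4 (unchanged)
Other: 0.33 (unchanged)
Relative clearance = 1.269 + 0.4 + 0.33 = 1.999.
With dosing unchanged, average steady-state concentration scales as 1/CL: 1.8 / 1.999 = 0.90 μmol/L.

0.90 μmol/L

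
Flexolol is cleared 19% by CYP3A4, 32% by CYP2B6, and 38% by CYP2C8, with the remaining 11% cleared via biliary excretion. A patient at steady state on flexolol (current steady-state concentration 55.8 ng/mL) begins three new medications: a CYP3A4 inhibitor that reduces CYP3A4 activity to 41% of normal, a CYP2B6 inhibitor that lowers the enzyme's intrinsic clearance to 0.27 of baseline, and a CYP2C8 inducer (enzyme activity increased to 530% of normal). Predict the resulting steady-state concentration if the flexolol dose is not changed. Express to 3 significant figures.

CYP3A4: 0.19 × 0.41 = 0.0779
CYP2B6: 0.32 × 0.27 = 0.0864
CYP2C8: 0.38 × 5.3 = 2.014
Other: 0.11 (unchanged)
Relative clearance = 0.0779 + 0.0864 + 2.014 + 0.11 = 2.2883.
New steady-state concentration = 55.8 / 2.2883 = 24.4 ng/mL (concentration scales inversely with clearance).

24.4 ng/mL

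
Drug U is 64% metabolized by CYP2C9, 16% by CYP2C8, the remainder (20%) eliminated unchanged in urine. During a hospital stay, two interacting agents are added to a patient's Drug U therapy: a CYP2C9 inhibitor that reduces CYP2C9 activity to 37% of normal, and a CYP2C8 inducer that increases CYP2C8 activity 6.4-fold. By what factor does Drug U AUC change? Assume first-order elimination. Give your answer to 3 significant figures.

0.685

The CYP2C9 pathway (64% of clearance) is reduced to 0.37× activity: 0.64 × 0.37 = 0.2368.
The CYP2C8 pathway (16% of clearance) rises to 6.4× activity: 0.16 × 6.4 = 1.024.
The remaining 20% of clearance is unaffected.
Relative clearance = 0.2368 + 1.024 + 0.2 = 1.4608.
Because AUC varies inversely with clearance, the combined effect is 1 / 1.4608 = 0.685.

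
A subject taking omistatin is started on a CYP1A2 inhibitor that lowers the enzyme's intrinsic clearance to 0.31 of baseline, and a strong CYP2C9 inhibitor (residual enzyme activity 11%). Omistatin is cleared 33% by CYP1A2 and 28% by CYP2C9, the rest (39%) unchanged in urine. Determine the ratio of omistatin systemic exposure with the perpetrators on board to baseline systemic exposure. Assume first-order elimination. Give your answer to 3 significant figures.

The CYP1A2 pathway (33% of clearance) falls to 0.31× activity: 0.33 × 0.31 = 0.1023.
The CYP2C9 pathway (28% of clearance) falls to 0.11× activity: 0.28 × 0.11 = 0.0308.
Non-CYP routes (39%) are unchanged.
New clearance relative to baseline: 0.1023 + 0.0308 + 0.39 = 0.5231.
Net systemic exposure ratio = 1 / 0.5231 = 1.91.

1.91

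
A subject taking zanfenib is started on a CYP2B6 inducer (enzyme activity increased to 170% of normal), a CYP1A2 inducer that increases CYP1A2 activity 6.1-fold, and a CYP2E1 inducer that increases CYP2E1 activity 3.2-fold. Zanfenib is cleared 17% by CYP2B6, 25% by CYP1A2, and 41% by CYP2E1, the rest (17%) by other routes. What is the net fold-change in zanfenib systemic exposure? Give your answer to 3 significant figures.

CYP2B6: 0.17 × 1.7 = 0.289
CYP1A2: 0.25 × 6.1 = 1.525
CYP2E1: 0.41 × 3.2 = 1.312
Other: 0.17 (unchanged)
Relative clearance = 0.289 + 1.525 + 1.312 + 0.17 = 3.296.
Because systemic exposure varies inversely with clearance, the combined effect is 1 / 3.296 = 0.303.

0.303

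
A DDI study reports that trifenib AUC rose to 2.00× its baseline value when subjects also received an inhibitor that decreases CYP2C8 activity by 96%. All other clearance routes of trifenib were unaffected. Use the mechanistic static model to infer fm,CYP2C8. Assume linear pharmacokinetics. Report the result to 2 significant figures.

Let x = fm,CYP2C8. Because AUC ∝ 1/CL, relative clearance fell to 1/2.00 = 0.5.
Only the CYP2C8 route changed, so 0.5 = x·0.04 + (1 − x), giving x = 0.52.

0.52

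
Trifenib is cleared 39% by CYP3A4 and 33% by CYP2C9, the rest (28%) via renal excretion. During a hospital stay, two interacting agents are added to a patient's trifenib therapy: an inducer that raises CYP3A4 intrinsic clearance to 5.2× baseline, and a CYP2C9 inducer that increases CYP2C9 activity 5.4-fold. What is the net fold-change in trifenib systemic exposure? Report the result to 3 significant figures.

0.244

CYP3A4: 0.39 × 5.2 = 2.028
CYP2C9: 0.33 × 5.4 = 1.782
Other: 0.28 (unchanged)
Relative clearance = 2.028 + 1.782 + 0.28 = 4.09.
Because systemic exposure varies inversely with clearance, the combined effect is 1 / 4.09 = 0.244.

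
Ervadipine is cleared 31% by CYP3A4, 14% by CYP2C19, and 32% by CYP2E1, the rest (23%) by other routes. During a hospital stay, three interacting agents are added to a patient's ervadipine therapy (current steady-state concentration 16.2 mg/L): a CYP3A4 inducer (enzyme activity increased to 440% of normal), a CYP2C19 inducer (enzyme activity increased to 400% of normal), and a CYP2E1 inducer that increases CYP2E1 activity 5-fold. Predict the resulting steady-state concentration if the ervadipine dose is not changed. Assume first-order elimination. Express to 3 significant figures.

The CYP3A4 pathway (31% of clearance) rises to 4.4× activity: 0.31 × 4.4 = 1.364.
The CYP2C19 pathway (14% of clearance) increases to 4× activity: 0.14 × 4 = 0.56.
The CYP2E1 pathway (32% of clearance) is boosted to 5× activity: 0.32 × 5 = 1.6.
The remaining 23% of clearance is unaffected.
New clearance relative to baseline: 1.364 + 0.56 + 1.6 + 0.23 = 3.754.
Dividing the baseline by the relative clearance: 16.2 / 3.754 = 4.32 mg/L.

4.32 mg/L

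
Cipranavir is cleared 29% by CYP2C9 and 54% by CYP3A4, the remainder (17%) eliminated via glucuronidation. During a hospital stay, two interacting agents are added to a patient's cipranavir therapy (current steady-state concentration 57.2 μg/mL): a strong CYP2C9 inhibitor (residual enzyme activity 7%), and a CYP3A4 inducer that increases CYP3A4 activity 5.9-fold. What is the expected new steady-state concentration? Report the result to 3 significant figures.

The CYP2C9 pathway (29% of clearance) is reduced to 0.07× activity: 0.29 × 0.07 = 0.0203.
The CYP3A4 pathway (54% of clearance) is boosted to 5.9× activity: 0.54 × 5.9 = 3.186.
The remaining 17% of clearance is unaffected.
CL_new/CL_old = 0.0203 + 3.186 + 0.17 = 3.3763.
Dividing the baseline by the relative clearance: 57.2 / 3.3763 = 16.9 μg/mL.

16.9 μg/mL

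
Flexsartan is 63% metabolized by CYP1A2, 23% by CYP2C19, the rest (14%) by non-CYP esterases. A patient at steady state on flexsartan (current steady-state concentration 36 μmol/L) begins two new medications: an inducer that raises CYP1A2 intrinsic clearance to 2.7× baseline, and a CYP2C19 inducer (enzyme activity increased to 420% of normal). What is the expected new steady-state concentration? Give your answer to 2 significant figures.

The CYP1A2 pathway (63% of clearance) rises to 2.7× activity: 0.63 × 2.7 = 1.701.
The CYP2C19 pathway (23% of clearance) increases to 4.2× activity: 0.23 × 4.2 = 0.966.
Non-CYP routes (14%) are unchanged.
CL_new/CL_old = 1.701 + 0.966 + 0.14 = 2.807.
Steady-state concentration ∝ 1/CL: new value = 36 / 2.807 = 13 μmol/L.

13 μmol/L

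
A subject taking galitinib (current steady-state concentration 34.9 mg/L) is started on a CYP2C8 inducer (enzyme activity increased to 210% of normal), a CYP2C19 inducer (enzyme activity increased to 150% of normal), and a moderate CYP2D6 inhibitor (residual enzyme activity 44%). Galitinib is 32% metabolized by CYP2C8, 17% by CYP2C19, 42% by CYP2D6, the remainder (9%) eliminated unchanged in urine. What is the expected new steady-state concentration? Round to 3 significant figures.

29.0 mg/L

The CYP2C8 pathway (32% of clearance) increases to 2.1× activity: 0.32 × 2.1 = 0.672.
The CYP2C19 pathway (17% of clearance) increases to 1.5× activity: 0.17 × 1.5 = 0.255.
The CYP2D6 pathway (42% of clearance) drops to 0.44× activity: 0.42 × 0.44 = 0.1848.
Non-CYP routes (9%) are unchanged.
Relative clearance = 0.672 + 0.255 + 0.1848 + 0.09 = 1.2018.
Steady-state concentration ∝ 1/CL: new value = 34.9 / 1.2018 = 29.0 mg/L.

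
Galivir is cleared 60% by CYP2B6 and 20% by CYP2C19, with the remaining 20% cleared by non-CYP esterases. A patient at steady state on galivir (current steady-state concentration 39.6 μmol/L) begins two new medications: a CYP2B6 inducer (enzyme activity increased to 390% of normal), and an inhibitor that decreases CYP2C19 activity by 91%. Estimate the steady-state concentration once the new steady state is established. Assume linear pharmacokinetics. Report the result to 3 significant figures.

15.5 μmol/L

CYP2B6: 0.6 × 3.9 = 2.34
CYP2C19: 0.2 × 0.09 = 0.018
Other: 0.2 (unchanged)
New clearance relative to baseline: 2.34 + 0.018 + 0.2 = 2.558.
Dividing the baseline by the relative clearance: 39.6 / 2.558 = 15.5 μmol/L.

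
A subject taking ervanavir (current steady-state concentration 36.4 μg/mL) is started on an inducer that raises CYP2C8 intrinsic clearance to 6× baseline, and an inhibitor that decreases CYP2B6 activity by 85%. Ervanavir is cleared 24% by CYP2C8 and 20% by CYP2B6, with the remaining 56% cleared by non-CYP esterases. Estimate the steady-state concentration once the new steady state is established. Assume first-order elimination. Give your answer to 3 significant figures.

17.9 μg/mL

The CYP2C8 pathway (24% of clearance) increases to 6× activity: 0.24 × 6 = 1.44.
The CYP2B6 pathway (20% of clearance) falls to 0.15× activity: 0.2 × 0.15 = 0.03.
Non-CYP routes (56%) are unchanged.
Relative clearance = 1.44 + 0.03 + 0.56 = 2.03.
Dividing the baseline by the relative clearance: 36.4 / 2.03 = 17.9 μg/mL.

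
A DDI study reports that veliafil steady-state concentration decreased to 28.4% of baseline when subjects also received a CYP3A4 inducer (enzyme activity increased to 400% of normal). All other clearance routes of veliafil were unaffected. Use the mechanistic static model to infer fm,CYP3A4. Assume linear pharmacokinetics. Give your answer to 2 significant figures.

0.84

CL'/CL = 1 / 0.284 = 3.521
4·fm + (1 − fm) = 3.521
fm = (3.521 − 1) / (4 − 1) = 0.84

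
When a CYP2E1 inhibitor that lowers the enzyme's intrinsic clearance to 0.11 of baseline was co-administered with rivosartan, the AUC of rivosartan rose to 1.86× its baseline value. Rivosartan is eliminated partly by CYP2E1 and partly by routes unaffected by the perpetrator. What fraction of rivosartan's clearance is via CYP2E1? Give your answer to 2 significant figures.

Let x = fm,CYP2E1. Because AUC ∝ 1/CL, relative clearance fell to 1/1.86 = 0.5376.
Only the CYP2E1 route changed, so 0.5376 = x·0.11 + (1 − x), giving x = 0.52.

0.52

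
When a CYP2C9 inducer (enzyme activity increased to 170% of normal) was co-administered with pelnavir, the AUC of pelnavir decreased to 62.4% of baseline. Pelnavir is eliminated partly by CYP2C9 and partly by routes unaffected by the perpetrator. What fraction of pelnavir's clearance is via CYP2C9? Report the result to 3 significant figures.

Call the CYP2C9 fraction fm. After the interaction, CL_new/CL_old = fm × 1.7 + (1 − fm).
AUC ratio = 1 / (new CL fraction), so new CL fraction = 1 / 0.624 = 1.603.
fm × 1.7 + 1 − fm = 1.603  ⇒  fm × (1.7 − 1) = 0.6026  ⇒  fm = 0.861.

0.861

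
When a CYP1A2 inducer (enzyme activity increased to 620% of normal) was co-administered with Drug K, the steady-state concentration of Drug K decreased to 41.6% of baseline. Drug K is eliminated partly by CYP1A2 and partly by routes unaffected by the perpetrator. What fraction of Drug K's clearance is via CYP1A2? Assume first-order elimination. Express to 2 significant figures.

CL'/CL = 1 / 0.416 = 2.404
6.2·fm + (1 − fm) = 2.404
fm = (2.404 − 1) / (6.2 − 1) = 0.27

0.27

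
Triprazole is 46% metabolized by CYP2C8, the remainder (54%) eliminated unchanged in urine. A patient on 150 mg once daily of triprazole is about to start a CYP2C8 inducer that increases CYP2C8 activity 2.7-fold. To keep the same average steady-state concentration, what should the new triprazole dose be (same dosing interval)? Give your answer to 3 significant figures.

267 mg

The CYP2C8 pathway (46% of clearance) is boosted to 2.7× activity: 0.46 × 2.7 = 1.242.
The remaining 54% of clearance is unaffected.
CL_new/CL_old = 1.242 + 0.54 = 1.782.
Exposure is unchanged when dose changes in proportion to clearance. New dose = 150 mg × 1.782 = 267 mg.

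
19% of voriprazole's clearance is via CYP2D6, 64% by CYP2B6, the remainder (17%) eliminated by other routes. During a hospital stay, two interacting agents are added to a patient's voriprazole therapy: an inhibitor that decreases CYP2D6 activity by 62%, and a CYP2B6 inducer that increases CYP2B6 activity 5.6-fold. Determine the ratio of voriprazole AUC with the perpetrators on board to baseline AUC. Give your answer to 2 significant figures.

CYP2D6: 0.19 × 0.38 = 0.0722
CYP2B6: 0.64 × 5.6 = 3.584
Other: 0.17 (unchanged)
CL_new/CL_old = 0.0722 + 3.584 + 0.17 = 3.8262.
Net AUC ratio = 1 / 3.8262 = 0.26.

0.26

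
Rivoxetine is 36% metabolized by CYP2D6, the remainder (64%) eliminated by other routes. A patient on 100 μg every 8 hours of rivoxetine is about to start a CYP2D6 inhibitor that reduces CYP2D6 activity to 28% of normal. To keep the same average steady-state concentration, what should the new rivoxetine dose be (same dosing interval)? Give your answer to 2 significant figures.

CYP2D6: 0.36 × 0.28 = 0.1008
Other: 0.64 (unchanged)
New clearance relative to baseline: 0.1008 + 0.64 = 0.7408.
Exposure is unchanged when dose changes in proportion to clearance. New dose = 100 μg × 0.7408 = 74 μg.

74 μg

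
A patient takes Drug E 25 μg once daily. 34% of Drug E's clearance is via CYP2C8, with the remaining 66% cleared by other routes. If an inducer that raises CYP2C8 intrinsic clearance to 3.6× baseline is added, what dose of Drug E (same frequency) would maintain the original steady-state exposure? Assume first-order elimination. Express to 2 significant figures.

The CYP2C8 pathway (34% of clearance) is boosted to 3.6× activity: 0.34 × 3.6 = 1.224.
The remaining 66% of clearance is unaffected.
Relative clearance = 1.224 + 0.66 = 1.884.
To maintain the same steady-state level, dose must scale with clearance: new dose = 25 × 1.884 = 47 μg.

47 μg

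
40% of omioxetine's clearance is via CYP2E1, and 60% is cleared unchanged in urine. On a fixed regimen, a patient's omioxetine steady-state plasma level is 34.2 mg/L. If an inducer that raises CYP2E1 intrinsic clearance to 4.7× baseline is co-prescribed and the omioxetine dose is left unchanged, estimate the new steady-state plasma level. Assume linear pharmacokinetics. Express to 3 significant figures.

13.8 mg/L

The CYP2E1 pathway (40% of clearance) is boosted to 4.7× activity: 0.4 × 4.7 = 1.88.
Non-CYP routes (60%) are unchanged.
CL_new/CL_old = 1.88 + 0.6 = 2.48.
New steady-state plasma level = baseline ÷ relative clearance = 34.2 / 2.48 = 13.8 mg/L.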